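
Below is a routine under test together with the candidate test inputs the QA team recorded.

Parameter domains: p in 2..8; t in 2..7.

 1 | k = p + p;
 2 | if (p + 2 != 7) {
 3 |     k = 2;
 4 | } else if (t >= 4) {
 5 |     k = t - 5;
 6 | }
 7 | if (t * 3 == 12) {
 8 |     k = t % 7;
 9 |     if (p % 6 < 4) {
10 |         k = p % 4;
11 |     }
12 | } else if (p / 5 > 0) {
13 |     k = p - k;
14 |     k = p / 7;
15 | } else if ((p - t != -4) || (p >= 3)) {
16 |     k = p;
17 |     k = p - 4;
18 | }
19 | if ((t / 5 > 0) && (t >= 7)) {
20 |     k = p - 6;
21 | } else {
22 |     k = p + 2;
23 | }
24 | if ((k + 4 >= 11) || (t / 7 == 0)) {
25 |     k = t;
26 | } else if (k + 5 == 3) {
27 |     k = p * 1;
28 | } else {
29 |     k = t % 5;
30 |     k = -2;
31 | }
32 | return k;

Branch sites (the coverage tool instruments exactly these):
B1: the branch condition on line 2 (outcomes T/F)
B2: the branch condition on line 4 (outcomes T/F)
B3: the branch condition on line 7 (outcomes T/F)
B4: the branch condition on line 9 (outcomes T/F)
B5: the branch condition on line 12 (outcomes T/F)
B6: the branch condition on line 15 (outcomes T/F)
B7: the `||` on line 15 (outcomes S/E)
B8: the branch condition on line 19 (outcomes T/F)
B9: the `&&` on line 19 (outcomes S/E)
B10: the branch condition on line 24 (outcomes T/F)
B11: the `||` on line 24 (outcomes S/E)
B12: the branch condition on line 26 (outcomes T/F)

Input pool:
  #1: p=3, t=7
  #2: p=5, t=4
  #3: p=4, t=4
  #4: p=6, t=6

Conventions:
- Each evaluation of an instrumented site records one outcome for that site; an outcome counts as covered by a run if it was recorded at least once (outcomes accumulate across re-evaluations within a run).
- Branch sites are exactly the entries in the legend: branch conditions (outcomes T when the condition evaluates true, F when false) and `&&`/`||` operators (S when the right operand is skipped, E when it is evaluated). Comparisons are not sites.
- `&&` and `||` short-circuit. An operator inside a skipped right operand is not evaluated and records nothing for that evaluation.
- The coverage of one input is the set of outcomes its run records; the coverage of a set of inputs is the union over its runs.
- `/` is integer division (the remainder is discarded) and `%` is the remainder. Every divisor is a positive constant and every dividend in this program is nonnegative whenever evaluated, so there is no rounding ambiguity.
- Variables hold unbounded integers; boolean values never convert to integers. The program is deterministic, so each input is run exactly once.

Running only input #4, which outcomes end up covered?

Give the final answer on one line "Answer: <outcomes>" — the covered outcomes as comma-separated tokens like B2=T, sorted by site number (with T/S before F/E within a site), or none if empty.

Simulating input #4 (p=6, t=6) step by step:
  B1->T, B3->F, B5->T, B9->E, B8->F, B11->S, B10->T
deduplicating events, the covered set is: B1=T, B3=F, B5=T, B8=F, B9=E, B10=T, B11=S

Answer: B1=T, B3=F, B5=T, B8=F, B9=E, B10=T, B11=S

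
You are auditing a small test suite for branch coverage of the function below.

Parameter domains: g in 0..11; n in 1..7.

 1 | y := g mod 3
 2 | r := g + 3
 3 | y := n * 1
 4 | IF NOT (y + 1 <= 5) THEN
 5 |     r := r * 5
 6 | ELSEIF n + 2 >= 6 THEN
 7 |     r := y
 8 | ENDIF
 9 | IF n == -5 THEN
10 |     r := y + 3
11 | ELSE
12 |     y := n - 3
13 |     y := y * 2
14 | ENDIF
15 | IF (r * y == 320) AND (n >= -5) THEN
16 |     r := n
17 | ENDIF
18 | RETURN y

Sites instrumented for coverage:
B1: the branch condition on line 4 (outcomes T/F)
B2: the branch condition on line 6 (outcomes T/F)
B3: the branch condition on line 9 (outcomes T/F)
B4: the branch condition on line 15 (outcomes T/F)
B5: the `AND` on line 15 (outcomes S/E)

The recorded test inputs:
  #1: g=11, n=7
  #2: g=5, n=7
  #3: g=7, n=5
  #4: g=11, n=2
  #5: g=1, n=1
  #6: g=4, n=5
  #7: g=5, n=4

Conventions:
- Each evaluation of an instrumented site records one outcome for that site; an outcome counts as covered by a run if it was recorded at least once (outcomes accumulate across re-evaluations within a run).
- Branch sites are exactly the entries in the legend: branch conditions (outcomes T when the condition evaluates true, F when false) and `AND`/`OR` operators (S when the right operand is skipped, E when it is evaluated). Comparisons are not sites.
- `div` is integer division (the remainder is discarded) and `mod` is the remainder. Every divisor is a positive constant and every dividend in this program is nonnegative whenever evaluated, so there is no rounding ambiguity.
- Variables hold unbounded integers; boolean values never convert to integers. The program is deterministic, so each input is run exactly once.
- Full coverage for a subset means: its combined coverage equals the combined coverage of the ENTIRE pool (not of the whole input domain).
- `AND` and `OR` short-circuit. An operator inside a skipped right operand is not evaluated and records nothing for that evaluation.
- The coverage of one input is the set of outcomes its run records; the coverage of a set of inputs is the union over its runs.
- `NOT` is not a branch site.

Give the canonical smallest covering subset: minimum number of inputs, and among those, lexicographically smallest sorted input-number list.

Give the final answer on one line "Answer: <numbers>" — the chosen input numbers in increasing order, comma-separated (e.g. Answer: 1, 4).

input #1 (g=11, n=7): events B1->T, B3->F, B5->S, B4->F; covers B1=T, B3=F, B4=F, B5=S
input #2 (g=5, n=7): events B1->T, B3->F, B5->E, B4->T; covers B1=T, B3=F, B4=T, B5=E
input #3 (g=7, n=5): events B1->T, B3->F, B5->S, B4->F; covers B1=T, B3=F, B4=F, B5=S
input #4 (g=11, n=2): events B1->F, B2->F, B3->F, B5->S, B4->F; covers B1=F, B2=F, B3=F, B4=F, B5=S
input #5 (g=1, n=1): events B1->F, B2->F, B3->F, B5->S, B4->F; covers B1=F, B2=F, B3=F, B4=F, B5=S
input #6 (g=4, n=5): events B1->T, B3->F, B5->S, B4->F; covers B1=T, B3=F, B4=F, B5=S
input #7 (g=5, n=4): events B1->F, B2->T, B3->F, B5->S, B4->F; covers B1=F, B2=T, B3=F, B4=F, B5=S
union over all inputs: B1=T, B1=F, B2=T, B2=F, B3=F, B4=T, B4=F, B5=S, B5=E (9 outcomes)
every size-1 subset falls short of the 9 outcomes (best: 5/9)
every size-2 subset falls short of the 9 outcomes (best: 8/9)
at size 3, {2, 4, 7} reaches all 9 outcomes; every lexicographically earlier size-3 subset fails

Answer: 2, 4, 7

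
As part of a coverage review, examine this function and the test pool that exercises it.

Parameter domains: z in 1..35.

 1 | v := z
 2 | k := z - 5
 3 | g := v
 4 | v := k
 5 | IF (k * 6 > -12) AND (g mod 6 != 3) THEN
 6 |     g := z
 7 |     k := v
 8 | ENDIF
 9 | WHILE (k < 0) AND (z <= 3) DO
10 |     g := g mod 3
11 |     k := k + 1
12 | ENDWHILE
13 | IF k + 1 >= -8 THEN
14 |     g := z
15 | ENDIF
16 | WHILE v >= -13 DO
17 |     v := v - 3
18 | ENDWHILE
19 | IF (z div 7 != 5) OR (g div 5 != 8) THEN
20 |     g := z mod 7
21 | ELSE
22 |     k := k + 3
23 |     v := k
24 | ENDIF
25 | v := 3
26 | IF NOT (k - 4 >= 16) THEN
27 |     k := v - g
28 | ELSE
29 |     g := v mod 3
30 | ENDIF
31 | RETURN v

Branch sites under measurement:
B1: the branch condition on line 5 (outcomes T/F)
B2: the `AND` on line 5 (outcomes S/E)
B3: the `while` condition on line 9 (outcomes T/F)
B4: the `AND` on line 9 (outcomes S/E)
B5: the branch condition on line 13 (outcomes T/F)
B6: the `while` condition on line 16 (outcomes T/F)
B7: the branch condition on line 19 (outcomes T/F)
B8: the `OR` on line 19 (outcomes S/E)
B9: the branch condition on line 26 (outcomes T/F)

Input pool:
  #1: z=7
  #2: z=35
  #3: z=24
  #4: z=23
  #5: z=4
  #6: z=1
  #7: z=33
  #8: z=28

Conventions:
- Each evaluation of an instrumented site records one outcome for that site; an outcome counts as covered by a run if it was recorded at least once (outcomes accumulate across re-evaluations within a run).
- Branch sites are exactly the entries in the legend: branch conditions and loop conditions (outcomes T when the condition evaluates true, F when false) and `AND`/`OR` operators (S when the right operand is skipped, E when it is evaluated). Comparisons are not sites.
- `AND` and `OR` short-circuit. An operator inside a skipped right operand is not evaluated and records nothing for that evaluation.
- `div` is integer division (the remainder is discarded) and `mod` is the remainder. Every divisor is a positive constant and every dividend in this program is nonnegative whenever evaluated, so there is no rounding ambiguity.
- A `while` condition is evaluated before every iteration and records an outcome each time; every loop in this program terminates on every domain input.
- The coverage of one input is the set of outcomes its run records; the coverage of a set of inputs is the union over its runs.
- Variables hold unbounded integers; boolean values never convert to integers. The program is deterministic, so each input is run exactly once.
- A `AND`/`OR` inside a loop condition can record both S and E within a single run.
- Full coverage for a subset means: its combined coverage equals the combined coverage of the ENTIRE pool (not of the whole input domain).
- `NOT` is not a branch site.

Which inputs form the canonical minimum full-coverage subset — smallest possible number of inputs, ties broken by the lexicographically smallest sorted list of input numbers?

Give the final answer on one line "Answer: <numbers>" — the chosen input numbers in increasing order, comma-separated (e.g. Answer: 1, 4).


input #1 (z=7): events B2->E, B1->T, B4->S, B3->F, B5->T, B6->T, B6->T, B6->T, B6->T, B6->T, B6->T, B6->F, B8->S, B7->T, ...; covers B1=T, B2=E, B3=F, B4=S, B5=T, B6=T, B6=F, B7=T, B8=S, B9=T
input #2 (z=35): events B2->E, B1->T, B4->S, B3->F, B5->T, B6->T, B6->T, B6->T, B6->T, B6->T, B6->T, B6->T, B6->T, B6->T, ...; covers B1=T, B2=E, B3=F, B4=S, B5=T, B6=T, B6=F, B7=T, B8=E, B9=F
input #3 (z=24): events B2->E, B1->T, B4->S, B3->F, B5->T, B6->T, B6->T, B6->T, B6->T, B6->T, B6->T, B6->T, B6->T, B6->T, ...; covers B1=T, B2=E, B3=F, B4=S, B5=T, B6=T, B6=F, B7=T, B8=S, B9=T
input #4 (z=23): events B2->E, B1->T, B4->S, B3->F, B5->T, B6->T, B6->T, B6->T, B6->T, B6->T, B6->T, B6->T, B6->T, B6->T, ...; covers B1=T, B2=E, B3=F, B4=S, B5=T, B6=T, B6=F, B7=T, B8=S, B9=T
input #5 (z=4): events B2->E, B1->T, B4->E, B3->F, B5->T, B6->T, B6->T, B6->T, B6->T, B6->T, B6->F, B8->S, B7->T, B9->T; covers B1=T, B2=E, B3=F, B4=E, B5=T, B6=T, B6=F, B7=T, B8=S, B9=T
input #6 (z=1): events B2->S, B1->F, B4->E, B3->T, B4->E, B3->T, B4->E, B3->T, B4->E, B3->T, B4->S, B3->F, B5->T, B6->T, ...; covers B1=F, B2=S, B3=T, B3=F, B4=S, B4=E, B5=T, B6=T, B6=F, B7=T, B8=S, B9=T
input #7 (z=33): events B2->E, B1->F, B4->S, B3->F, B5->T, B6->T, B6->T, B6->T, B6->T, B6->T, B6->T, B6->T, B6->T, B6->T, ...; covers B1=F, B2=E, B3=F, B4=S, B5=T, B6=T, B6=F, B7=T, B8=S, B9=F
input #8 (z=28): events B2->E, B1->T, B4->S, B3->F, B5->T, B6->T, B6->T, B6->T, B6->T, B6->T, B6->T, B6->T, B6->T, B6->T, ...; covers B1=T, B2=E, B3=F, B4=S, B5=T, B6=T, B6=F, B7=T, B8=S, B9=F
pool-wide coverage (16 outcomes): B1=T, B1=F, B2=S, B2=E, B3=T, B3=F, B4=S, B4=E, B5=T, B6=T, B6=F, B7=T, B8=S, B8=E, B9=T, B9=F
size 1 is not enough: best union over all size-1 subsets is 12/16
inputs {2, 6} (size 2) cover everything; no size-2 subset with a lexicographically smaller index list covers all 16
Answer: 2, 6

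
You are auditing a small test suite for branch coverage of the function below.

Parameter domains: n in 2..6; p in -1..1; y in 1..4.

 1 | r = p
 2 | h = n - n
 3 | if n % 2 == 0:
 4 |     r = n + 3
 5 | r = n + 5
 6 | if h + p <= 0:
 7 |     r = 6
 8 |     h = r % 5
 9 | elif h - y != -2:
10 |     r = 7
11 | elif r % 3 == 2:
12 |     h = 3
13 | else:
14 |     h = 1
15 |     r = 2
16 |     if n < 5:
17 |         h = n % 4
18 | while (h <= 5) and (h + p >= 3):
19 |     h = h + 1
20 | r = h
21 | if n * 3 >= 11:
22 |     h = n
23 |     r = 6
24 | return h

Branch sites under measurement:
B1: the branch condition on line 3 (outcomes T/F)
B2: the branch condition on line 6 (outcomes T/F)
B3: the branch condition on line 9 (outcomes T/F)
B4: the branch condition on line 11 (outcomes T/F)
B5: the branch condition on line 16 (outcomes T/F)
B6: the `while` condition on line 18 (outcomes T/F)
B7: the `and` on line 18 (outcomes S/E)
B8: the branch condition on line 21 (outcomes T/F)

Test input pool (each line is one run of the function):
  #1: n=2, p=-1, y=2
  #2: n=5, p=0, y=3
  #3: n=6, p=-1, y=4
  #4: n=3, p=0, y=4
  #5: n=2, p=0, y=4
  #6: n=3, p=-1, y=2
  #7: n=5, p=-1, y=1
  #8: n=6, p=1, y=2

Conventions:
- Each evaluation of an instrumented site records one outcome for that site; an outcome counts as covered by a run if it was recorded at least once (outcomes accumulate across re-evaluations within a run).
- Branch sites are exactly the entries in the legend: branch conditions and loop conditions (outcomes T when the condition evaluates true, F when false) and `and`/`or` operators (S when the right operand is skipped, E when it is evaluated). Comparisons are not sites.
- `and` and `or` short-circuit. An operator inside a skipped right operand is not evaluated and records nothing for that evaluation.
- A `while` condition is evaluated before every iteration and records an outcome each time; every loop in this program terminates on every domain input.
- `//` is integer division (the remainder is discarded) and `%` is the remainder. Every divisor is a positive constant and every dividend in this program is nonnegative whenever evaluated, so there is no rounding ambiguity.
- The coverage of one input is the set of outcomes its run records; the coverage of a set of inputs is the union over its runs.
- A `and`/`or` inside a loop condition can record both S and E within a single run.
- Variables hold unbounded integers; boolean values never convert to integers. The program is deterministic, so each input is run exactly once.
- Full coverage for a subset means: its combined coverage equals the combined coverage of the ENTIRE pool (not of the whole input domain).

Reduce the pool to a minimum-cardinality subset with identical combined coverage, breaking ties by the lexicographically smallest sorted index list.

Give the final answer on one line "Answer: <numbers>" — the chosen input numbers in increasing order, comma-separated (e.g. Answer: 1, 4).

#1 (n=2, p=-1, y=2) -> B1->T, B2->T, B7->E, B6->F, B8->F; covered: B1=T, B2=T, B6=F, B7=E, B8=F
#2 (n=5, p=0, y=3) -> B1->F, B2->T, B7->E, B6->F, B8->T; covered: B1=F, B2=T, B6=F, B7=E, B8=T
#3 (n=6, p=-1, y=4) -> B1->T, B2->T, B7->E, B6->F, B8->T; covered: B1=T, B2=T, B6=F, B7=E, B8=T
#4 (n=3, p=0, y=4) -> B1->F, B2->T, B7->E, B6->F, B8->F; covered: B1=F, B2=T, B6=F, B7=E, B8=F
#5 (n=2, p=0, y=4) -> B1->T, B2->T, B7->E, B6->F, B8->F; covered: B1=T, B2=T, B6=F, B7=E, B8=F
#6 (n=3, p=-1, y=2) -> B1->F, B2->T, B7->E, B6->F, B8->F; covered: B1=F, B2=T, B6=F, B7=E, B8=F
#7 (n=5, p=-1, y=1) -> B1->F, B2->T, B7->E, B6->F, B8->T; covered: B1=F, B2=T, B6=F, B7=E, B8=T
#8 (n=6, p=1, y=2) -> B1->T, B2->F, B3->F, B4->T, B7->E, B6->T, B7->E, B6->T, B7->E, B6->T, B7->S, B6->F, B8->T; covered: B1=T, B2=F, B3=F, B4=T, B6=T, B6=F, B7=S, B7=E, B8=T
pool-wide coverage (12 outcomes): B1=T, B1=F, B2=T, B2=F, B3=F, B4=T, B6=T, B6=F, B7=S, B7=E, B8=T, B8=F
no size-1 subset reaches all 12 outcomes (best union: 9/12)
the canonical winner is {4, 8}: size 2, full 12-outcome coverage, earliest index list among size-2 covers

Answer: 4, 8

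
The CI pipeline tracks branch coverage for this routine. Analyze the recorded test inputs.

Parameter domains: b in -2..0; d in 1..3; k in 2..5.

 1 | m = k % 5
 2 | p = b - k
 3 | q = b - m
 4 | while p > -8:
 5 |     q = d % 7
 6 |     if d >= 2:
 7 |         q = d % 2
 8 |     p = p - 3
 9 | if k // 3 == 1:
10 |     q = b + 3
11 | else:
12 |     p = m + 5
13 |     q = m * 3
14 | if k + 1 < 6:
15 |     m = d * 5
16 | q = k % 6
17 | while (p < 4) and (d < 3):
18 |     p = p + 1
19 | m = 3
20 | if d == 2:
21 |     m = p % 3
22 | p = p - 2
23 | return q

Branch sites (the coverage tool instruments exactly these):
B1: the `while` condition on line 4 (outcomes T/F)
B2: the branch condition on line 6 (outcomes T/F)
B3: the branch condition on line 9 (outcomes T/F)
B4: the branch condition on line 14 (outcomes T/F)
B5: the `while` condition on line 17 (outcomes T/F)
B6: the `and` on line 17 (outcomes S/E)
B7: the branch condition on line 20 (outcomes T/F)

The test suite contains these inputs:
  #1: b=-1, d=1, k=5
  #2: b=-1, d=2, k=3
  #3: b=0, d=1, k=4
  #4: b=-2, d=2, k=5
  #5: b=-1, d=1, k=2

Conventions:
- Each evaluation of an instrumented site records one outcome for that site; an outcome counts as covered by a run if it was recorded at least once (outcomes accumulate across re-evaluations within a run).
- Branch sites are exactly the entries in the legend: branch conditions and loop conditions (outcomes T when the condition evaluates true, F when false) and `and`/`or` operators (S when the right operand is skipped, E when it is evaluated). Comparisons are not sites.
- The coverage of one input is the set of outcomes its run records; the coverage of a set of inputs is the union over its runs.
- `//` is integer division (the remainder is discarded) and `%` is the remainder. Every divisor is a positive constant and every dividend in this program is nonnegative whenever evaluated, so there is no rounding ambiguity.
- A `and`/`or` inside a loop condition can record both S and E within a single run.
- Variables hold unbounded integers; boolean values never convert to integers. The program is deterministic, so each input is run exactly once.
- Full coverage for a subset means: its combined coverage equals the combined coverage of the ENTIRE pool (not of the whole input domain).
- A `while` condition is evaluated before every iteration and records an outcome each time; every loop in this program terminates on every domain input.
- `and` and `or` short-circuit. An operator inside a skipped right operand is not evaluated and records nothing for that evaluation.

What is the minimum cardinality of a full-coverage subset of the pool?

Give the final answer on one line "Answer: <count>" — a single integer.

#1 (b=-1, d=1, k=5) -> covered: B1=T, B1=F, B2=F, B3=T, B4=F, B5=T, B5=F, B6=S, B6=E, B7=F
#2 (b=-1, d=2, k=3) -> covered: B1=T, B1=F, B2=T, B3=T, B4=T, B5=T, B5=F, B6=S, B6=E, B7=T
#3 (b=0, d=1, k=4) -> covered: B1=T, B1=F, B2=F, B3=T, B4=T, B5=T, B5=F, B6=S, B6=E, B7=F
#4 (b=-2, d=2, k=5) -> covered: B1=T, B1=F, B2=T, B3=T, B4=F, B5=T, B5=F, B6=S, B6=E, B7=T
#5 (b=-1, d=1, k=2) -> covered: B1=T, B1=F, B2=F, B3=F, B4=T, B5=F, B6=S, B7=F
pool-wide coverage (14 outcomes): B1=T, B1=F, B2=T, B2=F, B3=T, B3=F, B4=T, B4=F, B5=T, B5=F, B6=S, B6=E, B7=T, B7=F
no size-1 subset reaches all 14 outcomes (best union: 10/14)
size 2: inputs {4, 5} cover all 14 outcomes, and no lexicographically smaller subset of this size does

Answer: 2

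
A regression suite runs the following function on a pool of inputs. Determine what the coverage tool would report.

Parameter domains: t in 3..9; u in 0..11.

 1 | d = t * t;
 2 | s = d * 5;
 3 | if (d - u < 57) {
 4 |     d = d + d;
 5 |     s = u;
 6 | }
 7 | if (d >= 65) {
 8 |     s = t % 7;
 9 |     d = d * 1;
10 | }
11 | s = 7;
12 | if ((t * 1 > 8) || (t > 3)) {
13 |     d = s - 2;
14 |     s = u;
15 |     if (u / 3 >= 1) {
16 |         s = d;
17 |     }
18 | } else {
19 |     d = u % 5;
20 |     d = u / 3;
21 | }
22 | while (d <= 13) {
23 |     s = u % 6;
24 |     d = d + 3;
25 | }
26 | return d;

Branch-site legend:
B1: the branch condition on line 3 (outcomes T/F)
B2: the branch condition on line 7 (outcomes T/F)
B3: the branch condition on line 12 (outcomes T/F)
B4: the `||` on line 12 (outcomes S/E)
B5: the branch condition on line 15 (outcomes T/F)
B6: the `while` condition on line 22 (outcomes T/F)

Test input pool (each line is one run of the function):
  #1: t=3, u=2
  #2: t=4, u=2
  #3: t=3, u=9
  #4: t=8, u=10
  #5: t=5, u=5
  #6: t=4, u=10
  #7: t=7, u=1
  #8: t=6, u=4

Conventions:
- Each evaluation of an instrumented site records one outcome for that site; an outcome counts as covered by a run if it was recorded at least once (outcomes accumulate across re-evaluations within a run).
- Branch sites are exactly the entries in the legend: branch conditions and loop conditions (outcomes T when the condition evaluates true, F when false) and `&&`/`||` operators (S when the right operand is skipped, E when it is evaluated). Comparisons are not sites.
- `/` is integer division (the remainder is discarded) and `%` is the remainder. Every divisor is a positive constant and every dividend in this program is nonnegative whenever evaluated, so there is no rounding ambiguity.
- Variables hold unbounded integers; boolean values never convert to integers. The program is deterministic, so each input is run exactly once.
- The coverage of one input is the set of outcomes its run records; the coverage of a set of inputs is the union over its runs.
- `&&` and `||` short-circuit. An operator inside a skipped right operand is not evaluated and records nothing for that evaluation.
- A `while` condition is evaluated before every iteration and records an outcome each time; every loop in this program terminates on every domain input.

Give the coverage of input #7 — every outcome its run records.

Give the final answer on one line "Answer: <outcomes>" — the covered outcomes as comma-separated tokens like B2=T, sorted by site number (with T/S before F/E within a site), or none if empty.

Event log for input #7 (t=7, u=1):
  B1->T, B2->T, B4->E, B3->T, B5->F, B6->T, B6->T, B6->T, B6->F
as a set, this run covers: B1=T, B2=T, B3=T, B4=E, B5=F, B6=T, B6=F

Answer: B1=T, B2=T, B3=T, B4=E, B5=F, B6=T, B6=F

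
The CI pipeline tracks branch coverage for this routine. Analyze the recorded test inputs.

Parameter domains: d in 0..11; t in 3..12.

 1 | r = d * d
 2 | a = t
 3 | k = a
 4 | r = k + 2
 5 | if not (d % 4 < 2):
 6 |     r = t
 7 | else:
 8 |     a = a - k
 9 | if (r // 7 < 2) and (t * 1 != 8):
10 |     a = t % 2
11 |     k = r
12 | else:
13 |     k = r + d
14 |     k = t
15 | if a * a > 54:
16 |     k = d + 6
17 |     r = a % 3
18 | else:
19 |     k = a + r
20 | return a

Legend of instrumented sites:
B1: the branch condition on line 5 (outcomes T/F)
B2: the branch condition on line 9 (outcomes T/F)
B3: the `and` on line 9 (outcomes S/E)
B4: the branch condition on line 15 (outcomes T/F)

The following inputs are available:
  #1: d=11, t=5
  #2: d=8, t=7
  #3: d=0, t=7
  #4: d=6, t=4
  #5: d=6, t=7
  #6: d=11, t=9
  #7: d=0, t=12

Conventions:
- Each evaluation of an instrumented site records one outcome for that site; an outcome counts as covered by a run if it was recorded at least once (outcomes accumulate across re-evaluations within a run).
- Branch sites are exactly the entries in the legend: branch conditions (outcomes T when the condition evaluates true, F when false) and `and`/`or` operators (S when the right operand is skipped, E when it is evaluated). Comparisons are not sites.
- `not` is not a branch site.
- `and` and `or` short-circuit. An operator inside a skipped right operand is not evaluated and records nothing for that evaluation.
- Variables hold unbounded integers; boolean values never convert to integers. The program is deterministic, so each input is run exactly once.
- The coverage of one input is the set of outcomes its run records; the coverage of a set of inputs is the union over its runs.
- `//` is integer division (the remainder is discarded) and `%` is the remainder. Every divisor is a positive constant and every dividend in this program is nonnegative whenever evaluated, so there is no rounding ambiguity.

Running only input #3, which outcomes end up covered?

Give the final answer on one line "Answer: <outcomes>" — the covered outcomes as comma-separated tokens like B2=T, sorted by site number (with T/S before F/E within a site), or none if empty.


Running input #3 (d=0, t=7), event by event:
  B1->F, B3->E, B2->T, B4->F
as a set, this run covers: B1=F, B2=T, B3=E, B4=F
Answer: B1=F, B2=T, B3=E, B4=F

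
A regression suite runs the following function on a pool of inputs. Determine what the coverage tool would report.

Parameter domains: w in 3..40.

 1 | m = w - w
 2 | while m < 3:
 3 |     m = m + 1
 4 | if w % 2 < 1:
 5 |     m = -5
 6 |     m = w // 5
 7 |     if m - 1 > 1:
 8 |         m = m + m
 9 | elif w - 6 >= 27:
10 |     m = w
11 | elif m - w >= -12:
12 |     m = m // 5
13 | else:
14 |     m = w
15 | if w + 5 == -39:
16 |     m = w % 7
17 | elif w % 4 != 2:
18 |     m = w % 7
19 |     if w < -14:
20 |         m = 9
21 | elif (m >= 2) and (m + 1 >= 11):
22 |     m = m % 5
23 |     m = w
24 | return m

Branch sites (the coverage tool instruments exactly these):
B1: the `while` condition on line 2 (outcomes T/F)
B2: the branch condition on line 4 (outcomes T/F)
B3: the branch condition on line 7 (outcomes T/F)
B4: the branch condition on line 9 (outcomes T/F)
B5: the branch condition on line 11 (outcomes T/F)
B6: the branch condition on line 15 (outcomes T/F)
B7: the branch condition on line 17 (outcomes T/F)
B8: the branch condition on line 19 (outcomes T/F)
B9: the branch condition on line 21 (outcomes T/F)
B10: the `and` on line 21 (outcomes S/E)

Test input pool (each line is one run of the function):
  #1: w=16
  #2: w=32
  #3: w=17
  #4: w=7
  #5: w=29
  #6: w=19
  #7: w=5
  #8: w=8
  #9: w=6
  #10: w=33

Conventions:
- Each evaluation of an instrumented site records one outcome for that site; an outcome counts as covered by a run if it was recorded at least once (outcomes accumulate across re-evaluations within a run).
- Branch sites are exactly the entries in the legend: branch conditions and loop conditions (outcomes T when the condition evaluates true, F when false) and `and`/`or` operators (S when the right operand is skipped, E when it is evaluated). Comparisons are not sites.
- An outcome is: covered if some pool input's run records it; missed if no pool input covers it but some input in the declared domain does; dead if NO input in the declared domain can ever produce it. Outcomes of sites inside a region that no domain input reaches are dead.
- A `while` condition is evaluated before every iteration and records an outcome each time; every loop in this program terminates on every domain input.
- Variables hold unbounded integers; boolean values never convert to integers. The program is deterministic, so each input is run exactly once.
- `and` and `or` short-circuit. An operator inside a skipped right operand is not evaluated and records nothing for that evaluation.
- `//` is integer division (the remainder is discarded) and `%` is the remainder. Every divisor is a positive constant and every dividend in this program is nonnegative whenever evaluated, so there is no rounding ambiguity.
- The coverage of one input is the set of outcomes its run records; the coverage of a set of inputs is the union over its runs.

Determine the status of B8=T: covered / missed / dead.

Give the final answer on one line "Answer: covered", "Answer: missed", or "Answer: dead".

no pool input records B8=T
checking all 38 inputs in the declared domain: B8=T is never recorded -> dead

Answer: dead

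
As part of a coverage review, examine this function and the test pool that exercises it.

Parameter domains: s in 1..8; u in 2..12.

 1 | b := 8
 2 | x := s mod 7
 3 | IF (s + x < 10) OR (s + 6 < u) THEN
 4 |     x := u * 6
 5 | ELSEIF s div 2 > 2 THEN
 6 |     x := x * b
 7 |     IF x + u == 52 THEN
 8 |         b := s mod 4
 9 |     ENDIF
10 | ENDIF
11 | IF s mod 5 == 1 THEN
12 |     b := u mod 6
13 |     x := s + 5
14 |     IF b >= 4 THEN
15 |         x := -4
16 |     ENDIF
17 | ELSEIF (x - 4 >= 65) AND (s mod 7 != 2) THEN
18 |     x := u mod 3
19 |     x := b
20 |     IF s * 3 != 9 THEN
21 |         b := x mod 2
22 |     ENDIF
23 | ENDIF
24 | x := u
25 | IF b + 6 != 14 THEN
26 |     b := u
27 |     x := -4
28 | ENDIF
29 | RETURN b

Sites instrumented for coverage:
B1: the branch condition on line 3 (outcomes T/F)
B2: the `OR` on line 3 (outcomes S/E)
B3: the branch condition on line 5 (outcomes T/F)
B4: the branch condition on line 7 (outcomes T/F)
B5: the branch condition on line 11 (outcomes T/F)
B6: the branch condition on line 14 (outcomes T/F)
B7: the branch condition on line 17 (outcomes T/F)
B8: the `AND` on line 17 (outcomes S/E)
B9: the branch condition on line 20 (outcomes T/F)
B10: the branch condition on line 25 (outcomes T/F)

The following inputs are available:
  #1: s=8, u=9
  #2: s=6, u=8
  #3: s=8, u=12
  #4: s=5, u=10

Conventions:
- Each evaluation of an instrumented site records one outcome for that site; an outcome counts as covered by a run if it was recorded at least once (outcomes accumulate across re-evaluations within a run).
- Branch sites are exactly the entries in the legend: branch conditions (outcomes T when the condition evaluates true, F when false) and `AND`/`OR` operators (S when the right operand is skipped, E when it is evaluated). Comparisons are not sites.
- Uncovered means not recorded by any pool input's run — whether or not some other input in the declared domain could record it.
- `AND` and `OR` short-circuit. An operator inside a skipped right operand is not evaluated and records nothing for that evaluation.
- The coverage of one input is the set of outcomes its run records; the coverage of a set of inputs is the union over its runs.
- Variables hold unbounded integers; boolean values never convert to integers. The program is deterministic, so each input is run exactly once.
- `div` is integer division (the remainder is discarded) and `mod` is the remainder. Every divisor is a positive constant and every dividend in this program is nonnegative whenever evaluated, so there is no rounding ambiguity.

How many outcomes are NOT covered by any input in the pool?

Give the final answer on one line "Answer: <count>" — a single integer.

#1 (s=8, u=9) -> B2->S, B1->T, B5->F, B8->S, B7->F, B10->F; covered: B1=T, B2=S, B5=F, B7=F, B8=S, B10=F
#2 (s=6, u=8) -> B2->E, B1->F, B3->T, B4->F, B5->T, B6->F, B10->T; covered: B1=F, B2=E, B3=T, B4=F, B5=T, B6=F, B10=T
#3 (s=8, u=12) -> B2->S, B1->T, B5->F, B8->E, B7->T, B9->T, B10->T; covered: B1=T, B2=S, B5=F, B7=T, B8=E, B9=T, B10=T
#4 (s=5, u=10) -> B2->E, B1->F, B3->F, B5->F, B8->S, B7->F, B10->F; covered: B1=F, B2=E, B3=F, B5=F, B7=F, B8=S, B10=F
union over the pool: B1=T, B1=F, B2=S, B2=E, B3=T, B3=F, B4=F, B5=T, B5=F, B6=F, B7=T, B7=F, B8=S, B8=E, B9=T, B10=T, B10=F
uncovered (3 of 20): B4=T, B6=T, B9=F

Answer: 3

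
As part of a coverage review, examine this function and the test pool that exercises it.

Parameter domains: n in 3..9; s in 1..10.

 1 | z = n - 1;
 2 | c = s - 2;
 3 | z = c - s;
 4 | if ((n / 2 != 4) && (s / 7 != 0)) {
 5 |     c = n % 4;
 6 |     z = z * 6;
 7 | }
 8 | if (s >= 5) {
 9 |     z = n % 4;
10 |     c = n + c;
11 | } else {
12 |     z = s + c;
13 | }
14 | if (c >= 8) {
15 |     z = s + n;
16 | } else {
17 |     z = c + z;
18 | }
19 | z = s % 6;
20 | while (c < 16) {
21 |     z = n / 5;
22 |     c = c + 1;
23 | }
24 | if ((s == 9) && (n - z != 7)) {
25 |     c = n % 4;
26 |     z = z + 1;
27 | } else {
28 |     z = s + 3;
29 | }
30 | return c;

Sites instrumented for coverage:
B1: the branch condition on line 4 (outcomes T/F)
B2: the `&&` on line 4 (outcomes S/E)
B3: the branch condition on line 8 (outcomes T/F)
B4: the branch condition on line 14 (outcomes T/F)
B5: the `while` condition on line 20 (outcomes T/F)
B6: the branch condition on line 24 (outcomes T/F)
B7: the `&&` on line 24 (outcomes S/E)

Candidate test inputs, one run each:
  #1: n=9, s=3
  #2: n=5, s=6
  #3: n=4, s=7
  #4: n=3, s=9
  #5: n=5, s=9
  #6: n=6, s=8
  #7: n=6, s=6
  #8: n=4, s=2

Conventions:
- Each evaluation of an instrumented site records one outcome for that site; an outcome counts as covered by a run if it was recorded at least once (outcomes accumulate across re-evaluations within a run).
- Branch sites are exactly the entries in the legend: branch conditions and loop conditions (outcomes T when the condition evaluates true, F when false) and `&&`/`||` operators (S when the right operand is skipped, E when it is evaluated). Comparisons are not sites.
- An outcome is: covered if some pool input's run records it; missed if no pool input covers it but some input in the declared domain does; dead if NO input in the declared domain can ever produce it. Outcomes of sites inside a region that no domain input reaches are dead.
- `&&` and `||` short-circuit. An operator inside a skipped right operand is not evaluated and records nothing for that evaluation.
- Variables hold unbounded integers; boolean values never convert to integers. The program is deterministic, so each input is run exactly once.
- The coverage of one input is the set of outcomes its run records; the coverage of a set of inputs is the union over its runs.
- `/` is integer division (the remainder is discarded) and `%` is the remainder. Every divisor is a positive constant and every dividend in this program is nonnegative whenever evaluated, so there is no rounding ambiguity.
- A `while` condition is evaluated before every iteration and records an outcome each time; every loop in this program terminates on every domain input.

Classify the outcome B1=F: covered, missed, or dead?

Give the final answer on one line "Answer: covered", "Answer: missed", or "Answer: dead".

B1=F is recorded by pool input(s) 1, 2, 7, 8 -> covered

Answer: covered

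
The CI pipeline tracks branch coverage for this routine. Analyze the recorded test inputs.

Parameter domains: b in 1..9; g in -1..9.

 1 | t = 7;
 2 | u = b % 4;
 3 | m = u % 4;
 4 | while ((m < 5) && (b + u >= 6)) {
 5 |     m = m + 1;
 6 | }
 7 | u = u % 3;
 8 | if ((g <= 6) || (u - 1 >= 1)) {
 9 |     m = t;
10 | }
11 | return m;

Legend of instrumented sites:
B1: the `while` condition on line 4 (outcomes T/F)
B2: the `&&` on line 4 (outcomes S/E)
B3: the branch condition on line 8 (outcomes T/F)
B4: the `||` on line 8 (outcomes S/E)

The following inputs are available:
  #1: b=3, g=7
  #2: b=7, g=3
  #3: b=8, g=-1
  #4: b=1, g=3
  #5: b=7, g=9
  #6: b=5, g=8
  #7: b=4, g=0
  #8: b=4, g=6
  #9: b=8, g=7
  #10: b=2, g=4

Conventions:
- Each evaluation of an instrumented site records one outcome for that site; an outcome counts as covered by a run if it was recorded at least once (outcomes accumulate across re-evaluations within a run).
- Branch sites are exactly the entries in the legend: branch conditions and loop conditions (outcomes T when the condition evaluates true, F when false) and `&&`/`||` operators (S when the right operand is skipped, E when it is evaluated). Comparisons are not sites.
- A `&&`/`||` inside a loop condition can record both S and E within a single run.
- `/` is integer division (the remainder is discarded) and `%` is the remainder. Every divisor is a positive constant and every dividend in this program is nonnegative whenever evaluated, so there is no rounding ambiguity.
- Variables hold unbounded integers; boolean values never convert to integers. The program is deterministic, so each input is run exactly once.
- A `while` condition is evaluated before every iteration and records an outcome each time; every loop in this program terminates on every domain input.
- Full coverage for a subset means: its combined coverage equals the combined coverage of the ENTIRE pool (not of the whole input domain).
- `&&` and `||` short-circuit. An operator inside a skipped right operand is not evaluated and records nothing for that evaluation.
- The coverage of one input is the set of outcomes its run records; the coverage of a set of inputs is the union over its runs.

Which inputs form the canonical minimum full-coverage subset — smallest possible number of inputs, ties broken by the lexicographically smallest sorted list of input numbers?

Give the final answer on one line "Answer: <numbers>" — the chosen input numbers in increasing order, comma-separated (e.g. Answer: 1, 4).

run #1 (b=3, g=7) runs B2->E, B1->T, B2->E, B1->T, B2->S, B1->F, B4->E, B3->F; records B1=T, B1=F, B2=S, B2=E, B3=F, B4=E
run #2 (b=7, g=3) runs B2->E, B1->T, B2->E, B1->T, B2->S, B1->F, B4->S, B3->T; records B1=T, B1=F, B2=S, B2=E, B3=T, B4=S
run #3 (b=8, g=-1) runs B2->E, B1->T, B2->E, B1->T, B2->E, B1->T, B2->E, B1->T, B2->E, B1->T, B2->S, B1->F, B4->S, B3->T; records B1=T, B1=F, B2=S, B2=E, B3=T, B4=S
run #4 (b=1, g=3) runs B2->E, B1->F, B4->S, B3->T; records B1=F, B2=E, B3=T, B4=S
run #5 (b=7, g=9) runs B2->E, B1->T, B2->E, B1->T, B2->S, B1->F, B4->E, B3->F; records B1=T, B1=F, B2=S, B2=E, B3=F, B4=E
run #6 (b=5, g=8) runs B2->E, B1->T, B2->E, B1->T, B2->E, B1->T, B2->E, B1->T, B2->S, B1->F, B4->E, B3->F; records B1=T, B1=F, B2=S, B2=E, B3=F, B4=E
run #7 (b=4, g=0) runs B2->E, B1->F, B4->S, B3->T; records B1=F, B2=E, B3=T, B4=S
run #8 (b=4, g=6) runs B2->E, B1->F, B4->S, B3->T; records B1=F, B2=E, B3=T, B4=S
run #9 (b=8, g=7) runs B2->E, B1->T, B2->E, B1->T, B2->E, B1->T, B2->E, B1->T, B2->E, B1->T, B2->S, B1->F, B4->E, B3->F; records B1=T, B1=F, B2=S, B2=E, B3=F, B4=E
run #10 (b=2, g=4) runs B2->E, B1->F, B4->S, B3->T; records B1=F, B2=E, B3=T, B4=S
together the pool reaches 8 outcomes: B1=T, B1=F, B2=S, B2=E, B3=T, B3=F, B4=S, B4=E
no size-1 subset reaches all 8 outcomes (best union: 6/8)
size 2: inputs {1, 2} cover all 8 outcomes, and no lexicographically smaller subset of this size does

Answer: 1, 2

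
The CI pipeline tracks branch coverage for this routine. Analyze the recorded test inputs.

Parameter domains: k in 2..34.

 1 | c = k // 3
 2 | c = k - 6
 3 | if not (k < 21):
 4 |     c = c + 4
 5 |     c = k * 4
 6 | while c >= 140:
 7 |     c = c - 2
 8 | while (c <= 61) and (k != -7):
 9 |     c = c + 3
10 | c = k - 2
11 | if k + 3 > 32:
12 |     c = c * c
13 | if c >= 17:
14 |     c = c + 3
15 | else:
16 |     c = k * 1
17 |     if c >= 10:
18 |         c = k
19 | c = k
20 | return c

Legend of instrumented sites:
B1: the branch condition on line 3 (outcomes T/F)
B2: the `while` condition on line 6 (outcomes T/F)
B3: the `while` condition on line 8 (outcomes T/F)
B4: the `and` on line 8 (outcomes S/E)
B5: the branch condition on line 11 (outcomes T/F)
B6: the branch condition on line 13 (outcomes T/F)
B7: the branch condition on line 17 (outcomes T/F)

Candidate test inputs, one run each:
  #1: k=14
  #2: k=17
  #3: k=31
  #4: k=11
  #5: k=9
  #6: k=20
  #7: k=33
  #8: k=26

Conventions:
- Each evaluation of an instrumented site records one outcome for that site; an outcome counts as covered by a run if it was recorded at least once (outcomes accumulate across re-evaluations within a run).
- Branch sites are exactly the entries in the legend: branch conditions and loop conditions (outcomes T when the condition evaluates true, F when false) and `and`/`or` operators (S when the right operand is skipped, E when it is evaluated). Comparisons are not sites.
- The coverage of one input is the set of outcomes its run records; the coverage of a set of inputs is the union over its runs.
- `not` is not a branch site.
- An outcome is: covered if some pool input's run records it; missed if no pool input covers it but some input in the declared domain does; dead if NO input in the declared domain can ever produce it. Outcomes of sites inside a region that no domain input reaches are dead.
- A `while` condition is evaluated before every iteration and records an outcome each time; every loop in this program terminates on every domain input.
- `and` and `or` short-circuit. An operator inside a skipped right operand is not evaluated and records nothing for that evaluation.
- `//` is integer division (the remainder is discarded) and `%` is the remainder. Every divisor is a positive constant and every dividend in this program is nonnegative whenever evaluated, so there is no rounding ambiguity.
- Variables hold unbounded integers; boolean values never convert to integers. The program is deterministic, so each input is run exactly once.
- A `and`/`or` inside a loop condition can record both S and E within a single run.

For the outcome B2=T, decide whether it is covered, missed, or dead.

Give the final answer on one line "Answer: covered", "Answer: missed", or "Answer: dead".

no pool input records B2=T
checking all 33 inputs in the declared domain: B2=T is never recorded -> dead

Answer: dead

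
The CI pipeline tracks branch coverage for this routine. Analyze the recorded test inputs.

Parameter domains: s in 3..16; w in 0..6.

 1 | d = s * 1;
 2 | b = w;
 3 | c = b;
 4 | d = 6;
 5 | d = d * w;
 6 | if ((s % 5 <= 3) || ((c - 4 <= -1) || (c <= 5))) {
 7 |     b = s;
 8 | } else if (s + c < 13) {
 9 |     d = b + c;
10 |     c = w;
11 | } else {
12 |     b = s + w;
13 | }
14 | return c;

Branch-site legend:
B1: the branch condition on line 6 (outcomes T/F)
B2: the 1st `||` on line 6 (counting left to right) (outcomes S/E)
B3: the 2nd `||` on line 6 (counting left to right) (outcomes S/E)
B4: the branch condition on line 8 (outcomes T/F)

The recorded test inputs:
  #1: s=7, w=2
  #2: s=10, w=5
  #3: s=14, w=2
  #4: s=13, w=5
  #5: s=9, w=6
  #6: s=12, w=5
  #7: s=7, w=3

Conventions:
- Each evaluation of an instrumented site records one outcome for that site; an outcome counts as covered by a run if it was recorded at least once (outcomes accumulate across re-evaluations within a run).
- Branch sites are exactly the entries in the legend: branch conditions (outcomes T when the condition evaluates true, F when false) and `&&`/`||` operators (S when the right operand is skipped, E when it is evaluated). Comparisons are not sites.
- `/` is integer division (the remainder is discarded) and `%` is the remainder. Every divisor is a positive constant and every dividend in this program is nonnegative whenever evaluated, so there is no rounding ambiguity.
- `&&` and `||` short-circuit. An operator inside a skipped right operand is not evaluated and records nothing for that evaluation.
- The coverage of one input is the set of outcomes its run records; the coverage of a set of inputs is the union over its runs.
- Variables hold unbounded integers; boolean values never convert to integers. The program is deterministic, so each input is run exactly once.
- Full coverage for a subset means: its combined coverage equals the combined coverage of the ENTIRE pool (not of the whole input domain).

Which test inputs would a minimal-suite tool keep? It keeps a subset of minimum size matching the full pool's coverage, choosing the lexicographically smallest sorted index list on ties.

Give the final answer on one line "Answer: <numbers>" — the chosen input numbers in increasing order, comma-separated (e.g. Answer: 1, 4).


input #1 (s=7, w=2): events B2->S, B1->T; covers B1=T, B2=S
input #2 (s=10, w=5): events B2->S, B1->T; covers B1=T, B2=S
input #3 (s=14, w=2): events B2->E, B3->S, B1->T; covers B1=T, B2=E, B3=S
input #4 (s=13, w=5): events B2->S, B1->T; covers B1=T, B2=S
input #5 (s=9, w=6): events B2->E, B3->E, B1->F, B4->F; covers B1=F, B2=E, B3=E, B4=F
input #6 (s=12, w=5): events B2->S, B1->T; covers B1=T, B2=S
input #7 (s=7, w=3): events B2->S, B1->T; covers B1=T, B2=S
the full pool covers 7 outcomes: B1=T, B1=F, B2=S, B2=E, B3=S, B3=E, B4=F
every size-1 subset falls short of the 7 outcomes (best: 4/7)
every size-2 subset falls short of the 7 outcomes (best: 6/7)
size 3: inputs {1, 3, 5} cover all 7 outcomes, and no lexicographically smaller subset of this size does
Answer: 1, 3, 5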